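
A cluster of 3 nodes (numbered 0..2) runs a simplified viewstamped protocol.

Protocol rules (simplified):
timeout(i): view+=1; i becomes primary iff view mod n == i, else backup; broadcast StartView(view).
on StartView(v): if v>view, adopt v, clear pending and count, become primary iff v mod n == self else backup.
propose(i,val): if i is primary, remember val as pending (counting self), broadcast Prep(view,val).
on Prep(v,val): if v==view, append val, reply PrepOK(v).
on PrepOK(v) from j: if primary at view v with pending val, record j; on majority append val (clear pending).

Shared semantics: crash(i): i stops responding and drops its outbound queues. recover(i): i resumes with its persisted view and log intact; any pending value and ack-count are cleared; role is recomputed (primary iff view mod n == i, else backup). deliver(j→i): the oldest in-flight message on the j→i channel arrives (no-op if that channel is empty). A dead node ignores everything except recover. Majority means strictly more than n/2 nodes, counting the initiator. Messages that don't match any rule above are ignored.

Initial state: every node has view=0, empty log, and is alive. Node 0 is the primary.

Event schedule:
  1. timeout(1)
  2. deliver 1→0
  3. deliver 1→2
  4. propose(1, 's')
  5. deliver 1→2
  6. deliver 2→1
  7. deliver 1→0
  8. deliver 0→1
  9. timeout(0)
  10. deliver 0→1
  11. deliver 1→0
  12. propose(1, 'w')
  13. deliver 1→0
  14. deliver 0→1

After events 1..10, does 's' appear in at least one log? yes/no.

yes

1. timeout(1):  <1:prim v1 ->
2. deliver 1→0:  <0:back v1 ->
3. deliver 1→2:  <2:back v1 ->
4. propose(1,'s'):  nop
5. deliver 1→2:  <2:back v1 s>
6. deliver 2→1:  <1:prim v1 s>
7. deliver 1→0:  <0:back v1 s>
8. deliver 0→1:  nop
9. timeout(0):  <0:back v2 s>
10. deliver 0→1:  <1:back v2 s>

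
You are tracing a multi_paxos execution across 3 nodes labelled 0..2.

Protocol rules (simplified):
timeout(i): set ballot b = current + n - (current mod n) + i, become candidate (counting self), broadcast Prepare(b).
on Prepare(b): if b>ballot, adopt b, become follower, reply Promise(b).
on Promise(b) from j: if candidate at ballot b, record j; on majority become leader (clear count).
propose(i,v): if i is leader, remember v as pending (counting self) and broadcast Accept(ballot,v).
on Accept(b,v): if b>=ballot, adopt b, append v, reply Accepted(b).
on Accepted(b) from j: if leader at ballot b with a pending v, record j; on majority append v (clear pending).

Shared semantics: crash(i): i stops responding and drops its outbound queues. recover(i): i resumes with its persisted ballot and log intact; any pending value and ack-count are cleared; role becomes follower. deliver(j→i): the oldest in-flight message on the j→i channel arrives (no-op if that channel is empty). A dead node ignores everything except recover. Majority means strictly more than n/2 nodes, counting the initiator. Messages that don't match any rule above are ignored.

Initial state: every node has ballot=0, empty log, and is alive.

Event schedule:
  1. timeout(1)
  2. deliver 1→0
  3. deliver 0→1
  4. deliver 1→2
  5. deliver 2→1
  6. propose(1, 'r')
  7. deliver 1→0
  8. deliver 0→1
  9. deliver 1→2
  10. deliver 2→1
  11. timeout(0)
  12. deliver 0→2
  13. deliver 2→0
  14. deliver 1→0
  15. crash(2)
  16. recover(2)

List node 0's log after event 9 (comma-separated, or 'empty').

r

1. timeout(1):  <1:cand b4 ->
2. deliver 1→0:  <0:foll b4 ->
3. deliver 0→1:  <1:lead b4 ->
4. deliver 1→2:  <2:foll b4 ->
5. deliver 2→1:  nop
6. propose(1,'r'):  nop
7. deliver 1→0:  <0:foll b4 r>
8. deliver 0→1:  <1:lead b4 r>
9. deliver 1→2:  <2:foll b4 r>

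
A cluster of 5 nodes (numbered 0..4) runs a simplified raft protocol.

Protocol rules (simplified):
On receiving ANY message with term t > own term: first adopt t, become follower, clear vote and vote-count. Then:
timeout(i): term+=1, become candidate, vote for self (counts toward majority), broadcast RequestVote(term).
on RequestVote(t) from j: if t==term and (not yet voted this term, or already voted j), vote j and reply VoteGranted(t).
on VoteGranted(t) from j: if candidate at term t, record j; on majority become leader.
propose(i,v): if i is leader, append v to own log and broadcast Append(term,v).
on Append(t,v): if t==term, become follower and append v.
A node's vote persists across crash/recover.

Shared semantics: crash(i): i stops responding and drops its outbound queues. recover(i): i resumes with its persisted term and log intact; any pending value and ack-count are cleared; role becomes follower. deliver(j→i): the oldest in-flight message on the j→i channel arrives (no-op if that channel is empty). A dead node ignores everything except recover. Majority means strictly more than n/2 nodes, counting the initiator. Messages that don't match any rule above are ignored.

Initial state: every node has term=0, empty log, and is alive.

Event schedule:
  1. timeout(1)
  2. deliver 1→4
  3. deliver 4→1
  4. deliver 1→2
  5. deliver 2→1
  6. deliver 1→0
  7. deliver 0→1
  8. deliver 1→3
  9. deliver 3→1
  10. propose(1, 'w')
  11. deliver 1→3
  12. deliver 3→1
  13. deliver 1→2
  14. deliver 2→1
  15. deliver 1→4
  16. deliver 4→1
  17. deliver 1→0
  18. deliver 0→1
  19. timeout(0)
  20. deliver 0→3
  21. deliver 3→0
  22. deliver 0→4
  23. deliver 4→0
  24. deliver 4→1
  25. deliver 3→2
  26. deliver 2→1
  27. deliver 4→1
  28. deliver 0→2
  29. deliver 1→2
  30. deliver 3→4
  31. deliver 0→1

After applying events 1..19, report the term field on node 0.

[1] timeout(1) → N1(cand t1 [-])
[2] deliver 1→4 → N4(foll t1 [-])
[3] deliver 4→1 → ∅
[4] deliver 1→2 → N2(foll t1 [-])
[5] deliver 2→1 → N1(lead t1 [-])
[6] deliver 1→0 → N0(foll t1 [-])
[7] deliver 0→1 → ∅
[8] deliver 1→3 → N3(foll t1 [-])
[9] deliver 3→1 → ∅
[10] propose(1,'w') → N1(lead t1 [w])
[11] deliver 1→3 → N3(foll t1 [w])
[12] deliver 3→1 → ∅
[13] deliver 1→2 → N2(foll t1 [w])
[14] deliver 2→1 → ∅
[15] deliver 1→4 → N4(foll t1 [w])
[16] deliver 4→1 → ∅
[17] deliver 1→0 → N0(foll t1 [w])
[18] deliver 0→1 → ∅
[19] timeout(0) → N0(cand t2 [w])

2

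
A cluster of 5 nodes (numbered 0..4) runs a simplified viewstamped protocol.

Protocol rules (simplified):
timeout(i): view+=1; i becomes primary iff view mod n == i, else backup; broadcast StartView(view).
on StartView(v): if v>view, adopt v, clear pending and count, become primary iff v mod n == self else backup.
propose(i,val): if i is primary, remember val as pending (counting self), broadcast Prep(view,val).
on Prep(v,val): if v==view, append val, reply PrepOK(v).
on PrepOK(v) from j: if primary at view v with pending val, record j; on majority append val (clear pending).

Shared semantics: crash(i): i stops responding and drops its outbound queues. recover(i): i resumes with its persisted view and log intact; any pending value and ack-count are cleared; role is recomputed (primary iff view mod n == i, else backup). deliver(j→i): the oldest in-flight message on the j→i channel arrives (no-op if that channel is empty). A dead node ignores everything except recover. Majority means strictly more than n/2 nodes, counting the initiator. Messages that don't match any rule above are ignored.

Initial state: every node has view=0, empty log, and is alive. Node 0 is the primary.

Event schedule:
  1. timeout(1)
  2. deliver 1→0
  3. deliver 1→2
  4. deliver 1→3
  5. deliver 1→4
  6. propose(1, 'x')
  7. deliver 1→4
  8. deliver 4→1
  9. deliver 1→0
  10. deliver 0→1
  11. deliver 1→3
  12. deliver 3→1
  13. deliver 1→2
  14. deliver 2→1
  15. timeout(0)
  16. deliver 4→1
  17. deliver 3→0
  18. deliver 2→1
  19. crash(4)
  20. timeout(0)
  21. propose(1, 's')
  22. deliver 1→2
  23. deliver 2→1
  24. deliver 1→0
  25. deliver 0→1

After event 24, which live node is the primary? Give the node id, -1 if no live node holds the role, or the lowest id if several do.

1

e1 timeout(1): 1[prim,v=1,-]
e2 deliver 1→0: 0[back,v=1,-]
e3 deliver 1→2: 2[back,v=1,-]
e4 deliver 1→3: 3[back,v=1,-]
e5 deliver 1→4: 4[back,v=1,-]
e6 propose(1,'x'): ·
e7 deliver 1→4: 4[back,v=1,x]
e8 deliver 4→1: ·
e9 deliver 1→0: 0[back,v=1,x]
e10 deliver 0→1: 1[prim,v=1,x]
e11 deliver 1→3: 3[back,v=1,x]
e12 deliver 3→1: ·
e13 deliver 1→2: 2[back,v=1,x]
e14 deliver 2→1: ·
e15 timeout(0): 0[back,v=2,x]
e16 deliver 4→1: ·
e17 deliver 3→0: ·
e18 deliver 2→1: ·
e19 crash(4): 4[✗back,v=1,x]
e20 timeout(0): 0[back,v=3,x]
e21 propose(1,'s'): ·
e22 deliver 1→2: 2[back,v=1,x,s]
e23 deliver 2→1: ·
e24 deliver 1→0: ·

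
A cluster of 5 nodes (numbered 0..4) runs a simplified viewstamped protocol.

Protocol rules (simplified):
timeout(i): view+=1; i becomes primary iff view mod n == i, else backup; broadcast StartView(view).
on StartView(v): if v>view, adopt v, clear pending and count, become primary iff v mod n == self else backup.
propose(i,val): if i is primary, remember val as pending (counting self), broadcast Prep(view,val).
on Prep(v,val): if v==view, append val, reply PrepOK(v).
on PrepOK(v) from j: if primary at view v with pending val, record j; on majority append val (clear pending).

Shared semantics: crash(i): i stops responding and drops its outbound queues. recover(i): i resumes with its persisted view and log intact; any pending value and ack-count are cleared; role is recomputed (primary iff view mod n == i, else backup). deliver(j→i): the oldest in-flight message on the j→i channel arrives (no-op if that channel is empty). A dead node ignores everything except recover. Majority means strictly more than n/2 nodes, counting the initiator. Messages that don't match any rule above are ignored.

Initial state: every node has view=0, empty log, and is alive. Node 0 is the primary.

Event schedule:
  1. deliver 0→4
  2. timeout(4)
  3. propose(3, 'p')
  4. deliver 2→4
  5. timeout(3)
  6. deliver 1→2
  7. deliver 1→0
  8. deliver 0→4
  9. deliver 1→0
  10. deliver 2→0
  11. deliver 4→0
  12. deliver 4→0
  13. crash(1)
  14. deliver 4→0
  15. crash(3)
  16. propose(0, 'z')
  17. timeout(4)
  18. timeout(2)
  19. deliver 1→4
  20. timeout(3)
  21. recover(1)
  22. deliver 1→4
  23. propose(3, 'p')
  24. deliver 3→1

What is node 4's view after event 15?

1

1. deliver 0→4:  nop
2. timeout(4):  <4:back v1 ->
3. propose(3,'p'):  nop
4. deliver 2→4:  nop
5. timeout(3):  <3:back v1 ->
6. deliver 1→2:  nop
7. deliver 1→0:  nop
8. deliver 0→4:  nop
9. deliver 1→0:  nop
10. deliver 2→0:  nop
11. deliver 4→0:  <0:back v1 ->
12. deliver 4→0:  nop
13. crash(1):  <1:✗back v0 ->
14. deliver 4→0:  nop
15. crash(3):  <3:✗back v1 ->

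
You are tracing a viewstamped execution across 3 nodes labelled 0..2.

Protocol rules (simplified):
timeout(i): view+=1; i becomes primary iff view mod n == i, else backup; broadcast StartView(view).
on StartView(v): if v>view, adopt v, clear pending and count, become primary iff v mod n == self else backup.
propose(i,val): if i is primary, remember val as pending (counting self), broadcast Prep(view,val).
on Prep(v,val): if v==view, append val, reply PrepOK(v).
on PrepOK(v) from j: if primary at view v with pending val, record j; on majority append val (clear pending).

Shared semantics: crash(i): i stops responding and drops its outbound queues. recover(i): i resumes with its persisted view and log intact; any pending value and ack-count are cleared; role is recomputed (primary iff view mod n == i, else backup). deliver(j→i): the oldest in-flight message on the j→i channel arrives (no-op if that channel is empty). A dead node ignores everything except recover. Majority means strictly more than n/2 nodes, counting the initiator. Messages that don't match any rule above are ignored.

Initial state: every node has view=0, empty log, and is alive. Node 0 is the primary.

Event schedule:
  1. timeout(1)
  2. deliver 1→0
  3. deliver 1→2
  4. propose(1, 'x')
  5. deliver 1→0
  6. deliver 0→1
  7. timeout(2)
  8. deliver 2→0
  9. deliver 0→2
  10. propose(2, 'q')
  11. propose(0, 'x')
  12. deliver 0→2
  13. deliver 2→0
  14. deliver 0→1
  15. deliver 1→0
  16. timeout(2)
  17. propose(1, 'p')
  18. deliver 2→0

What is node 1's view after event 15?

step 1 timeout(1): 1={prim,v=1,log=-}
step 2 deliver 1→0: 0={back,v=1,log=-}
step 3 deliver 1→2: 2={back,v=1,log=-}
step 4 propose(1,'x'): —
step 5 deliver 1→0: 0={back,v=1,log=x}
step 6 deliver 0→1: 1={prim,v=1,log=x}
step 7 timeout(2): 2={prim,v=2,log=-}
step 8 deliver 2→0: 0={back,v=2,log=x}
step 9 deliver 0→2: —
step 10 propose(2,'q'): —
step 11 propose(0,'x'): —
step 12 deliver 0→2: —
step 13 deliver 2→0: 0={back,v=2,log=x,q}
step 14 deliver 0→1: —
step 15 deliver 1→0: —

1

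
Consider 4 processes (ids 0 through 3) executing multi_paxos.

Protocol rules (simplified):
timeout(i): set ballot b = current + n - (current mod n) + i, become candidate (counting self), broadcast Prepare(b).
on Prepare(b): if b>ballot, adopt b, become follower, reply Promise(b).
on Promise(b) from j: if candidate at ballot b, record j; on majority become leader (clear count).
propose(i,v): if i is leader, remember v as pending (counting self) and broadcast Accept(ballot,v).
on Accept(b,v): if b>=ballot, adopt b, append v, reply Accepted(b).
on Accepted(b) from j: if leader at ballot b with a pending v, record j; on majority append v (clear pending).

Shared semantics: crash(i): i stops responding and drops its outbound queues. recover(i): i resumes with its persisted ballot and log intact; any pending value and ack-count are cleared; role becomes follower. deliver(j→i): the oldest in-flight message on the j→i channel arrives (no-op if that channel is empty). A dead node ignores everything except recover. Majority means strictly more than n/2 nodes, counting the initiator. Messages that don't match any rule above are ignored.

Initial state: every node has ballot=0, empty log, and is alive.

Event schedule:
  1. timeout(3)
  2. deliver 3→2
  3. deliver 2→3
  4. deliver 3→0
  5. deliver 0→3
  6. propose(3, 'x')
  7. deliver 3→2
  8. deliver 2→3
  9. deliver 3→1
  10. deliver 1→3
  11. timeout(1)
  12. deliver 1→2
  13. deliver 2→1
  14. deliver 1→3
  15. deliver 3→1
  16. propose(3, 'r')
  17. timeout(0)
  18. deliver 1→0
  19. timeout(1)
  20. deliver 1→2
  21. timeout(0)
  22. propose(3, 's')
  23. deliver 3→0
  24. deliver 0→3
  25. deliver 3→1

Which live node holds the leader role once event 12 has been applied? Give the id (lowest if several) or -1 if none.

after 1 — timeout(3): n3:cand/b7/[-]
after 2 — deliver 3→2: n2:foll/b7/[-]
after 3 — deliver 2→3: ·
after 4 — deliver 3→0: n0:foll/b7/[-]
after 5 — deliver 0→3: n3:lead/b7/[-]
after 6 — propose(3,'x'): ·
after 7 — deliver 3→2: n2:foll/b7/[x]
after 8 — deliver 2→3: ·
after 9 — deliver 3→1: n1:foll/b7/[-]
after 10 — deliver 1→3: ·
after 11 — timeout(1): n1:cand/b9/[-]
after 12 — deliver 1→2: n2:foll/b9/[x]

3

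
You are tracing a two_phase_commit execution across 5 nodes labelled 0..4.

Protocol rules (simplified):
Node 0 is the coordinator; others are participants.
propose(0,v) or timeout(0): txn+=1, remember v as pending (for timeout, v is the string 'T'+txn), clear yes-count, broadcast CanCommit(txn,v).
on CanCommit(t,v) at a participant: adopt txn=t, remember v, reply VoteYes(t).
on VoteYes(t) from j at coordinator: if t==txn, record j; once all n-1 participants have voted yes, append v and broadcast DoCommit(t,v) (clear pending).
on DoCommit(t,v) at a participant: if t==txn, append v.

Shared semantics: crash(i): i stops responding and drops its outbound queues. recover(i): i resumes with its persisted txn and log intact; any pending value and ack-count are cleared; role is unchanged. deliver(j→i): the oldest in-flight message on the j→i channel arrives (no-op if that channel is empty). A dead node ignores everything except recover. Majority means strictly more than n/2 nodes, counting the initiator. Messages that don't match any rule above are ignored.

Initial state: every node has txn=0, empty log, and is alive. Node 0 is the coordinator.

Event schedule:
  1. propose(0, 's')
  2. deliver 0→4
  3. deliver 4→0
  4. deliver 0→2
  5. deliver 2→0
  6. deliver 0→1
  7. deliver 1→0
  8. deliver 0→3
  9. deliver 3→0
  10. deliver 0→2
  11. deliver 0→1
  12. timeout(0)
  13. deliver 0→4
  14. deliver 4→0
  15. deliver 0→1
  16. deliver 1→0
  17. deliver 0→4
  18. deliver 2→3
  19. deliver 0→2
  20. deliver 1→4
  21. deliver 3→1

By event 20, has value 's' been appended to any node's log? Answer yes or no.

yes

step 1 propose(0,'s'): 0={coor,t=1,log=-}
step 2 deliver 0→4: 4={part,t=1,log=-}
step 3 deliver 4→0: —
step 4 deliver 0→2: 2={part,t=1,log=-}
step 5 deliver 2→0: —
step 6 deliver 0→1: 1={part,t=1,log=-}
step 7 deliver 1→0: —
step 8 deliver 0→3: 3={part,t=1,log=-}
step 9 deliver 3→0: 0={coor,t=1,log=s}
step 10 deliver 0→2: 2={part,t=1,log=s}
step 11 deliver 0→1: 1={part,t=1,log=s}
step 12 timeout(0): 0={coor,t=2,log=s}
step 13 deliver 0→4: 4={part,t=1,log=s}
step 14 deliver 4→0: —
step 15 deliver 0→1: 1={part,t=2,log=s}
step 16 deliver 1→0: —
step 17 deliver 0→4: 4={part,t=2,log=s}
step 18 deliver 2→3: —
step 19 deliver 0→2: 2={part,t=2,log=s}
step 20 deliver 1→4: —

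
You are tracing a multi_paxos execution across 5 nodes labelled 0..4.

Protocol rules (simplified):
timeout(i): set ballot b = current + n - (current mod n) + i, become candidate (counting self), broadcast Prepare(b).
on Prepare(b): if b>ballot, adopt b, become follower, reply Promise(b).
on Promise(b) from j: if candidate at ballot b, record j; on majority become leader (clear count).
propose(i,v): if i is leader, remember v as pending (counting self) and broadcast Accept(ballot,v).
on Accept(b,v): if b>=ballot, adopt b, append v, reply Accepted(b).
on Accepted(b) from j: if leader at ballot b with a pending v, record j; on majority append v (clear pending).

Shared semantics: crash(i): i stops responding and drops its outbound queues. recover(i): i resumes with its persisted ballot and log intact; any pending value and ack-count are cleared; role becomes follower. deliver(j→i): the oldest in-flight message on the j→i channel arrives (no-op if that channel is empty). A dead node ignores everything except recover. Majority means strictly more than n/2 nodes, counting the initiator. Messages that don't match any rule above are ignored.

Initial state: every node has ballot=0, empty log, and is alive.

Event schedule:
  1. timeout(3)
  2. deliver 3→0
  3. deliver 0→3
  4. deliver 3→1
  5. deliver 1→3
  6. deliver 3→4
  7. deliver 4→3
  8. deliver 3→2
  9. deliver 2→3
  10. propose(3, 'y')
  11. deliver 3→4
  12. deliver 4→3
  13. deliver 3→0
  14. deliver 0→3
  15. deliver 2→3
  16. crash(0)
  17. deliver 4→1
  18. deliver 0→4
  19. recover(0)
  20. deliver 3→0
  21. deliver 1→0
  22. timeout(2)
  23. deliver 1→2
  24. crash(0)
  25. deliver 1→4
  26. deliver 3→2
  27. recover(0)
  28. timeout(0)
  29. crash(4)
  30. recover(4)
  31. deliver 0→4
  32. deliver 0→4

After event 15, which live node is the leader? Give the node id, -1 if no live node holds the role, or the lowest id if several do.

3

[1] timeout(3) → N3(cand b8 [-])
[2] deliver 3→0 → N0(foll b8 [-])
[3] deliver 0→3 → ∅
[4] deliver 3→1 → N1(foll b8 [-])
[5] deliver 1→3 → N3(lead b8 [-])
[6] deliver 3→4 → N4(foll b8 [-])
[7] deliver 4→3 → ∅
[8] deliver 3→2 → N2(foll b8 [-])
[9] deliver 2→3 → ∅
[10] propose(3,'y') → ∅
[11] deliver 3→4 → N4(foll b8 [y])
[12] deliver 4→3 → ∅
[13] deliver 3→0 → N0(foll b8 [y])
[14] deliver 0→3 → N3(lead b8 [y])
[15] deliver 2→3 → ∅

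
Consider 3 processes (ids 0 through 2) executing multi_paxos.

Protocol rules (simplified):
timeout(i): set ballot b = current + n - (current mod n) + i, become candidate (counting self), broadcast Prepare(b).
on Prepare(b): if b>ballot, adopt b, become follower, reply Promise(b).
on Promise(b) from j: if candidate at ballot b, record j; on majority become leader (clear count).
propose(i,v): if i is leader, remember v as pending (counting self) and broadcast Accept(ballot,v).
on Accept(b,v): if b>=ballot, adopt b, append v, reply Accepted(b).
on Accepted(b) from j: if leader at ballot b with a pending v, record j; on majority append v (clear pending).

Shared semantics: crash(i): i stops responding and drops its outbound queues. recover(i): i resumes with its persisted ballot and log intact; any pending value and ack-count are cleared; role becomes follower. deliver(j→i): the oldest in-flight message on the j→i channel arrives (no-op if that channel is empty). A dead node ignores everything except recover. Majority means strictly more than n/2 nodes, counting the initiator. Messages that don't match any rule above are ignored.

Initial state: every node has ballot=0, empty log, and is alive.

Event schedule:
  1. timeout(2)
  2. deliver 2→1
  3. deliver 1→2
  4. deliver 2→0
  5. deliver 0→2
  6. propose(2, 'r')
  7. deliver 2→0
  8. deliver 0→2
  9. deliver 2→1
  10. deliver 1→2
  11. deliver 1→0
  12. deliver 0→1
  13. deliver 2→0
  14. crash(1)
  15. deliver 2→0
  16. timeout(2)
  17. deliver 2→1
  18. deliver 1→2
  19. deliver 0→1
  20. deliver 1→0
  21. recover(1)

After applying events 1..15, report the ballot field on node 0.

[1] timeout(2) → N2(cand b5 [-])
[2] deliver 2→1 → N1(foll b5 [-])
[3] deliver 1→2 → N2(lead b5 [-])
[4] deliver 2→0 → N0(foll b5 [-])
[5] deliver 0→2 → ∅
[6] propose(2,'r') → ∅
[7] deliver 2→0 → N0(foll b5 [r])
[8] deliver 0→2 → N2(lead b5 [r])
[9] deliver 2→1 → N1(foll b5 [r])
[10] deliver 1→2 → ∅
[11] deliver 1→0 → ∅
[12] deliver 0→1 → ∅
[13] deliver 2→0 → ∅
[14] crash(1) → N1(✗foll b5 [r])
[15] deliver 2→0 → ∅

5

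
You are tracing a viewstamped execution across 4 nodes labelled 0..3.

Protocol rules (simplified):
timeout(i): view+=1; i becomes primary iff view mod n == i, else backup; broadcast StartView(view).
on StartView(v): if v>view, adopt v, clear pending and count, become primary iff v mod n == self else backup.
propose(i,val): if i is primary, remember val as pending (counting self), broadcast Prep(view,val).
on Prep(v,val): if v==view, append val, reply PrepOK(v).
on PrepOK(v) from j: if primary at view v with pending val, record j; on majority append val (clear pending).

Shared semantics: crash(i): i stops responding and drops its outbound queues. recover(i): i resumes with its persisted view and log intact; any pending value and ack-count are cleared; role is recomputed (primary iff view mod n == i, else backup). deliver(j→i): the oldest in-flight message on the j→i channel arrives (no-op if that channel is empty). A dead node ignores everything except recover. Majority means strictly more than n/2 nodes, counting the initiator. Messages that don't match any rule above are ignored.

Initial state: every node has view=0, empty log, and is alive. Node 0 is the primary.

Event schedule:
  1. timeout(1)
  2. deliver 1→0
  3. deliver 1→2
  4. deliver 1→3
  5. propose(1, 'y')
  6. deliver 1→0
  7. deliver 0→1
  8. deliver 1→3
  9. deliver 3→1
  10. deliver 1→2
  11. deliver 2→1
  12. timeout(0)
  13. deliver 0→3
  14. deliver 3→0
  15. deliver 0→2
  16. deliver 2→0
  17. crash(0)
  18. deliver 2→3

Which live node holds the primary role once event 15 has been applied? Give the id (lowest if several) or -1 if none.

1

step 1 timeout(1): 1={prim,v=1,log=-}
step 2 deliver 1→0: 0={back,v=1,log=-}
step 3 deliver 1→2: 2={back,v=1,log=-}
step 4 deliver 1→3: 3={back,v=1,log=-}
step 5 propose(1,'y'): —
step 6 deliver 1→0: 0={back,v=1,log=y}
step 7 deliver 0→1: —
step 8 deliver 1→3: 3={back,v=1,log=y}
step 9 deliver 3→1: 1={prim,v=1,log=y}
step 10 deliver 1→2: 2={back,v=1,log=y}
step 11 deliver 2→1: —
step 12 timeout(0): 0={back,v=2,log=y}
step 13 deliver 0→3: 3={back,v=2,log=y}
step 14 deliver 3→0: —
step 15 deliver 0→2: 2={prim,v=2,log=y}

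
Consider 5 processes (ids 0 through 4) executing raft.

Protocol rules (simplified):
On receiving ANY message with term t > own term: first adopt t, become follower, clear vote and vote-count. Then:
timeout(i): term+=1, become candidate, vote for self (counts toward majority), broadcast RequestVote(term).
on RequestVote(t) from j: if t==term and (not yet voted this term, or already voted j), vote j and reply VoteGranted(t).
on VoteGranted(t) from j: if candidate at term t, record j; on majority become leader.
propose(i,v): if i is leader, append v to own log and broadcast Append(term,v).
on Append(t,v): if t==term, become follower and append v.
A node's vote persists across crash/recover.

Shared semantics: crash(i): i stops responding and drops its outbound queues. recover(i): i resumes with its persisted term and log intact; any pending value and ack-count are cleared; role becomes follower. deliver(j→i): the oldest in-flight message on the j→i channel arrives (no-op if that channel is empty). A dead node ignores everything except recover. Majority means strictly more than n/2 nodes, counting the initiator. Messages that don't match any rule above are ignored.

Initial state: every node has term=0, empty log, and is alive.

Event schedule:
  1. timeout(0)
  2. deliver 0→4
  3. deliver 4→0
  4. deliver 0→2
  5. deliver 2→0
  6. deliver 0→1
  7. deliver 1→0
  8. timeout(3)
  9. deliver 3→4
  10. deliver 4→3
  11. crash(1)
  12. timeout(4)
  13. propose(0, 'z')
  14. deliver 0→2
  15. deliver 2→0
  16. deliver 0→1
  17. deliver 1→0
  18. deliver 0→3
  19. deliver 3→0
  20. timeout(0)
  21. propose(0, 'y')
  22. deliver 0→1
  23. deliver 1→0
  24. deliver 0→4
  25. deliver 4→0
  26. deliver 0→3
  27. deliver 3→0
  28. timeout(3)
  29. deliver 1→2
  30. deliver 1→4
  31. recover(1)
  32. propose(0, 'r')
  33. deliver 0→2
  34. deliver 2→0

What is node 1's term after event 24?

e1 timeout(0): 0[cand,t=1,-]
e2 deliver 0→4: 4[foll,t=1,-]
e3 deliver 4→0: ·
e4 deliver 0→2: 2[foll,t=1,-]
e5 deliver 2→0: 0[lead,t=1,-]
e6 deliver 0→1: 1[foll,t=1,-]
e7 deliver 1→0: ·
e8 timeout(3): 3[cand,t=1,-]
e9 deliver 3→4: ·
e10 deliver 4→3: ·
e11 crash(1): 1[✗foll,t=1,-]
e12 timeout(4): 4[cand,t=2,-]
e13 propose(0,'z'): 0[lead,t=1,z]
e14 deliver 0→2: 2[foll,t=1,z]
e15 deliver 2→0: ·
e16 deliver 0→1: ·
e17 deliver 1→0: ·
e18 deliver 0→3: ·
e19 deliver 3→0: ·
e20 timeout(0): 0[cand,t=2,z]
e21 propose(0,'y'): ·
e22 deliver 0→1: ·
e23 deliver 1→0: ·
e24 deliver 0→4: ·

1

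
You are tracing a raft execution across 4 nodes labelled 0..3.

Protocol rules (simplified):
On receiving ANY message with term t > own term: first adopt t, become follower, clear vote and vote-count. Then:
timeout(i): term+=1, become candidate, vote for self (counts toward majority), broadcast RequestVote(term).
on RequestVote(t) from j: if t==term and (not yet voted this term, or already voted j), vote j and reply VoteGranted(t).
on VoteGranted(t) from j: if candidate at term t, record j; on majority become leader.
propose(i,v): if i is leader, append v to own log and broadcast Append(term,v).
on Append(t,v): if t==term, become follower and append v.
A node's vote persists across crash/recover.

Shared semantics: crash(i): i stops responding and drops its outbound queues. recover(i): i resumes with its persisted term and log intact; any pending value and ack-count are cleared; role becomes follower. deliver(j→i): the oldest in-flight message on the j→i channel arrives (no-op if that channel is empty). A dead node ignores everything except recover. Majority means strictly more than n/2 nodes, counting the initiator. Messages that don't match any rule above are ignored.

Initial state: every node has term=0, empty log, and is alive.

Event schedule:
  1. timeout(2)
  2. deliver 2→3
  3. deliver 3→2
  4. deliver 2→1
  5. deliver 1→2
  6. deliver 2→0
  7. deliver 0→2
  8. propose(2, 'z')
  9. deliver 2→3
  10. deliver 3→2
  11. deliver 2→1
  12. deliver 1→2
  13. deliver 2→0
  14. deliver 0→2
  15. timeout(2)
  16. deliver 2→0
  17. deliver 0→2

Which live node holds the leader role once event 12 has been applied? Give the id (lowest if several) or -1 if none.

[1] timeout(2) → N2(cand t1 [-])
[2] deliver 2→3 → N3(foll t1 [-])
[3] deliver 3→2 → ∅
[4] deliver 2→1 → N1(foll t1 [-])
[5] deliver 1→2 → N2(lead t1 [-])
[6] deliver 2→0 → N0(foll t1 [-])
[7] deliver 0→2 → ∅
[8] propose(2,'z') → N2(lead t1 [z])
[9] deliver 2→3 → N3(foll t1 [z])
[10] deliver 3→2 → ∅
[11] deliver 2→1 → N1(foll t1 [z])
[12] deliver 1→2 → ∅

2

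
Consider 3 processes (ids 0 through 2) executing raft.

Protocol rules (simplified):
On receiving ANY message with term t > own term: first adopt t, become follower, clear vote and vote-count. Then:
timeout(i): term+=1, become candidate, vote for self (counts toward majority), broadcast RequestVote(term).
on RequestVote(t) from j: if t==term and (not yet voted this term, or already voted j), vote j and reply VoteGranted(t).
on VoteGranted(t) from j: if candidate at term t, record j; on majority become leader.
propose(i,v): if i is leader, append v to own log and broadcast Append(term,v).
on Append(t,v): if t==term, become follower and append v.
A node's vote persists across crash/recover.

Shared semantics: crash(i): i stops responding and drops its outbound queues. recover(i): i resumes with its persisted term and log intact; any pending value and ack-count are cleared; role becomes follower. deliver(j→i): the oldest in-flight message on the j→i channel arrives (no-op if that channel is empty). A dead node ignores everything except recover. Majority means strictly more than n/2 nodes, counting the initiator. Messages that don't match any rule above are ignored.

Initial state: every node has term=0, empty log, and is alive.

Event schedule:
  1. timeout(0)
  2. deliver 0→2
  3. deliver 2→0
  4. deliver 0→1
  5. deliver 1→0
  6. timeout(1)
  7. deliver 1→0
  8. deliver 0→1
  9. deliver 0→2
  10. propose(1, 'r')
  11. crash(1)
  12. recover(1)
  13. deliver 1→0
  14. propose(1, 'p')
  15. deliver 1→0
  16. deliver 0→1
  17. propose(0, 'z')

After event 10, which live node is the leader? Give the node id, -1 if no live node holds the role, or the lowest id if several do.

step 1 timeout(0): 0={cand,t=1,log=-}
step 2 deliver 0→2: 2={foll,t=1,log=-}
step 3 deliver 2→0: 0={lead,t=1,log=-}
step 4 deliver 0→1: 1={foll,t=1,log=-}
step 5 deliver 1→0: —
step 6 timeout(1): 1={cand,t=2,log=-}
step 7 deliver 1→0: 0={foll,t=2,log=-}
step 8 deliver 0→1: 1={lead,t=2,log=-}
step 9 deliver 0→2: —
step 10 propose(1,'r'): 1={lead,t=2,log=r}

1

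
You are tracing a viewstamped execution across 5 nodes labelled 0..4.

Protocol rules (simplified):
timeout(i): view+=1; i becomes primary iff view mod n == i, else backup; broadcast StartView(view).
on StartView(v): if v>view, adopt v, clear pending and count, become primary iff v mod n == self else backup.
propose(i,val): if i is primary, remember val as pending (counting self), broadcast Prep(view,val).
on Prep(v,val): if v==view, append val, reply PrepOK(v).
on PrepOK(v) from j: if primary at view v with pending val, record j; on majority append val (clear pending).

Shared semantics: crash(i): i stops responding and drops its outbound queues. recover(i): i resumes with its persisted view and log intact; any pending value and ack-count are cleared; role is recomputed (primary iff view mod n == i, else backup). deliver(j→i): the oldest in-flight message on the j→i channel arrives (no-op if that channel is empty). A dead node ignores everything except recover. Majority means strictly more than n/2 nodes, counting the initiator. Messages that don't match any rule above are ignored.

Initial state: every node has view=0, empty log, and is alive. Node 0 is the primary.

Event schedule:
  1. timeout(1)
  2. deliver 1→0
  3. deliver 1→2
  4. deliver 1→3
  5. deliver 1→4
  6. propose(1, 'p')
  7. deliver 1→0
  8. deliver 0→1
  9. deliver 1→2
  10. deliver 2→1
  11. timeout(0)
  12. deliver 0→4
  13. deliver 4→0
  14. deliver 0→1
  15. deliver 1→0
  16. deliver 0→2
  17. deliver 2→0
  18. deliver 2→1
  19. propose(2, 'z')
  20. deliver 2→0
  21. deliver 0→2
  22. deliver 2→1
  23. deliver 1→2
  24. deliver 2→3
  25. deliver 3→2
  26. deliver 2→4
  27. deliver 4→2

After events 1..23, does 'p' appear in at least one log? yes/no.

[1] timeout(1) → N1(prim v1 [-])
[2] deliver 1→0 → N0(back v1 [-])
[3] deliver 1→2 → N2(back v1 [-])
[4] deliver 1→3 → N3(back v1 [-])
[5] deliver 1→4 → N4(back v1 [-])
[6] propose(1,'p') → ∅
[7] deliver 1→0 → N0(back v1 [p])
[8] deliver 0→1 → ∅
[9] deliver 1→2 → N2(back v1 [p])
[10] deliver 2→1 → N1(prim v1 [p])
[11] timeout(0) → N0(back v2 [p])
[12] deliver 0→4 → N4(back v2 [-])
[13] deliver 4→0 → ∅
[14] deliver 0→1 → N1(back v2 [p])
[15] deliver 1→0 → ∅
[16] deliver 0→2 → N2(prim v2 [p])
[17] deliver 2→0 → ∅
[18] deliver 2→1 → ∅
[19] propose(2,'z') → ∅
[20] deliver 2→0 → N0(back v2 [p,z])
[21] deliver 0→2 → ∅
[22] deliver 2→1 → N1(back v2 [p,z])
[23] deliver 1→2 → N2(prim v2 [p,z])

yes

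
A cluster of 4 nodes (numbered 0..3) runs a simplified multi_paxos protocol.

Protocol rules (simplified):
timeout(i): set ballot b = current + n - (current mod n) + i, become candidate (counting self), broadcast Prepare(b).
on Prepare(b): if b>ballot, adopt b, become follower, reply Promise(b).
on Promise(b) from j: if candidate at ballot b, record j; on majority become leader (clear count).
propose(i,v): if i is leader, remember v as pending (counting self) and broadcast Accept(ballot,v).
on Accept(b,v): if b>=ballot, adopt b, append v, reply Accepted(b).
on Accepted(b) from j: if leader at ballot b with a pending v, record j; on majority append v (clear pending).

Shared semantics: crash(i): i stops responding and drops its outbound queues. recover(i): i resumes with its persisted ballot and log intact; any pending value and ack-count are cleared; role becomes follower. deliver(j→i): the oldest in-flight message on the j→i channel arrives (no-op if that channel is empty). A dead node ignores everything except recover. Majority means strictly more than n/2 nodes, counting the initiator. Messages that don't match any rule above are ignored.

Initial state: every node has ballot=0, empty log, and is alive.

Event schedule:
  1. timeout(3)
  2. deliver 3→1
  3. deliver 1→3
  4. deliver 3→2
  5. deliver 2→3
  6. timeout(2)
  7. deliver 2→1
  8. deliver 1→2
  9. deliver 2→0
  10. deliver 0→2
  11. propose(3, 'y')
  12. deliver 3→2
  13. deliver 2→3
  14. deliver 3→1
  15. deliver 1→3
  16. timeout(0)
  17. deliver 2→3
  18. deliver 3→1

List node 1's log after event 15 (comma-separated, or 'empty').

after 1 — timeout(3): n3:cand/b7/[-]
after 2 — deliver 3→1: n1:foll/b7/[-]
after 3 — deliver 1→3: ·
after 4 — deliver 3→2: n2:foll/b7/[-]
after 5 — deliver 2→3: n3:lead/b7/[-]
after 6 — timeout(2): n2:cand/b10/[-]
after 7 — deliver 2→1: n1:foll/b10/[-]
after 8 — deliver 1→2: ·
after 9 — deliver 2→0: n0:foll/b10/[-]
after 10 — deliver 0→2: n2:lead/b10/[-]
after 11 — propose(3,'y'): ·
after 12 — deliver 3→2: ·
after 13 — deliver 2→3: n3:foll/b10/[-]
after 14 — deliver 3→1: ·
after 15 — deliver 1→3: ·

empty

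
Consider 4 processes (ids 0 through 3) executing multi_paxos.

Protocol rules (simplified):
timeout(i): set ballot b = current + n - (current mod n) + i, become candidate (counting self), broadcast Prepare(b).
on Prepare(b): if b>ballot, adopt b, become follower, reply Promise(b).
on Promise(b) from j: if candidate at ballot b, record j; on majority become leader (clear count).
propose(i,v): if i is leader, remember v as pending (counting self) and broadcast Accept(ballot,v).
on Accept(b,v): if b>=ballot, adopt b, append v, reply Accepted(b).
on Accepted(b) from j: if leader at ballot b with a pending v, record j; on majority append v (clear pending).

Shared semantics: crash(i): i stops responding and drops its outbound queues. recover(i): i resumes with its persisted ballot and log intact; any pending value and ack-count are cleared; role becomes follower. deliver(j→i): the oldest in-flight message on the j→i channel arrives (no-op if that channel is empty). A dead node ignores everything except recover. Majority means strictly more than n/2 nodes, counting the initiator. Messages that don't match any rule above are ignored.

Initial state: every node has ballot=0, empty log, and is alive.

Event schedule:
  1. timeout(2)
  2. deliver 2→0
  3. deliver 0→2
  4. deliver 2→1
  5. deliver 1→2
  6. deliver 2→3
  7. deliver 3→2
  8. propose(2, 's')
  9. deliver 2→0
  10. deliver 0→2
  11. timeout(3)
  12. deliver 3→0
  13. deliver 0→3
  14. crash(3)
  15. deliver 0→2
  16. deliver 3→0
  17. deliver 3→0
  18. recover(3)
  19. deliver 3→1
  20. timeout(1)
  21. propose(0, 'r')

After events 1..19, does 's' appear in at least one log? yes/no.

e1 timeout(2): 2[cand,b=6,-]
e2 deliver 2→0: 0[foll,b=6,-]
e3 deliver 0→2: ·
e4 deliver 2→1: 1[foll,b=6,-]
e5 deliver 1→2: 2[lead,b=6,-]
e6 deliver 2→3: 3[foll,b=6,-]
e7 deliver 3→2: ·
e8 propose(2,'s'): ·
e9 deliver 2→0: 0[foll,b=6,s]
e10 deliver 0→2: ·
e11 timeout(3): 3[cand,b=11,-]
e12 deliver 3→0: 0[foll,b=11,s]
e13 deliver 0→3: ·
e14 crash(3): 3[✗cand,b=11,-]
e15 deliver 0→2: ·
e16 deliver 3→0: ·
e17 deliver 3→0: ·
e18 recover(3): 3[foll,b=11,-]
e19 deliver 3→1: ·

yes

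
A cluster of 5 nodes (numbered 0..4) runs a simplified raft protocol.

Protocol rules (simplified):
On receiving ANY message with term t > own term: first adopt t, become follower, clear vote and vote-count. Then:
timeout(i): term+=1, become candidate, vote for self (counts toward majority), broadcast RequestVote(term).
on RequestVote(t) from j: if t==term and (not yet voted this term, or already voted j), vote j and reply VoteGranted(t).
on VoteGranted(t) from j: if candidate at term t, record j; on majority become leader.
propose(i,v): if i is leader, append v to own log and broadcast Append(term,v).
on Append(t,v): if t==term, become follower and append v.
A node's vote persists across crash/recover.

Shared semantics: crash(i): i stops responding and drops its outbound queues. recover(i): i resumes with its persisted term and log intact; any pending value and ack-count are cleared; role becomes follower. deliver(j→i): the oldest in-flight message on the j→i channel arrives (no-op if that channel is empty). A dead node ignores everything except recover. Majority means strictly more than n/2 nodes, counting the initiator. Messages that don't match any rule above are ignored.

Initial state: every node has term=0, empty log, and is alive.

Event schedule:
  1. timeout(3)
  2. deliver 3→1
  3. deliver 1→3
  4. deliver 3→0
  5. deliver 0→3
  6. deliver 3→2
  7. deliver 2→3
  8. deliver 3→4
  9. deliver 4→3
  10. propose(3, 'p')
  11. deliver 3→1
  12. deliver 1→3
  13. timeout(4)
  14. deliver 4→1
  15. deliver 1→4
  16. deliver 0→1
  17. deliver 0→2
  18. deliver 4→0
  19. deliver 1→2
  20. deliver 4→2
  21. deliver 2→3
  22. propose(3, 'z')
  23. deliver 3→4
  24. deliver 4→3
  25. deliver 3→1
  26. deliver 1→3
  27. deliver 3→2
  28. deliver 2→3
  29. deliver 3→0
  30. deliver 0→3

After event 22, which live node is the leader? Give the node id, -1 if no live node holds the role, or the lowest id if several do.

e1 timeout(3): 3[cand,t=1,-]
e2 deliver 3→1: 1[foll,t=1,-]
e3 deliver 1→3: ·
e4 deliver 3→0: 0[foll,t=1,-]
e5 deliver 0→3: 3[lead,t=1,-]
e6 deliver 3→2: 2[foll,t=1,-]
e7 deliver 2→3: ·
e8 deliver 3→4: 4[foll,t=1,-]
e9 deliver 4→3: ·
e10 propose(3,'p'): 3[lead,t=1,p]
e11 deliver 3→1: 1[foll,t=1,p]
e12 deliver 1→3: ·
e13 timeout(4): 4[cand,t=2,-]
e14 deliver 4→1: 1[foll,t=2,p]
e15 deliver 1→4: ·
e16 deliver 0→1: ·
e17 deliver 0→2: ·
e18 deliver 4→0: 0[foll,t=2,-]
e19 deliver 1→2: ·
e20 deliver 4→2: 2[foll,t=2,-]
e21 deliver 2→3: ·
e22 propose(3,'z'): 3[lead,t=1,p,z]

3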